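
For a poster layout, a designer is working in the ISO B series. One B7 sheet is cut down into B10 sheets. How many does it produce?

Each ISO step halves the sheet: 1 × B7 → 2 × B8 → 4 × B9 → 8 × B10
From B7 to B10 is 3 halving steps: 2^3 = 8.

8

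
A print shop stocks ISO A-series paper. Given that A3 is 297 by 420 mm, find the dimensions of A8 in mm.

A4: ⌊420/2⌋ × 297 = 210 × 297 mm
A5: ⌊297/2⌋ × 210 = 148 × 210 mm
A6: ⌊210/2⌋ × 148 = 105 × 148 mm
A7: ⌊148/2⌋ × 105 = 74 × 105 mm
A8: ⌊105/2⌋ × 74 = 52 × 74 mm

52 × 74 mm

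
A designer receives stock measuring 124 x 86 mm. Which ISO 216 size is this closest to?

Aspect ratio 124/86 ≈ 1.442 (ISO target is √2 ≈ 1.414).
In the B-series (B0 = 1000 × 1414 mm): B7 = 88 × 125 mm.
Off by 3 mm total — nearest standard size.

B7 (88 × 125 mm)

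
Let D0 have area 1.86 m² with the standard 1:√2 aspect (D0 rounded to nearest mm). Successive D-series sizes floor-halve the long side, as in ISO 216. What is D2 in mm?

573 × 811 mm

Let D0's short side be w mm. w · w√2 = 1.86 m² = 1,860,000 mm², so w ≈ 1146.8 mm and w√2 ≈ 1621.9 mm → D0 = 1147 × 1622 mm.
D1: ⌊1622/2⌋ × 1147 = 811 × 1147 mm
D2: ⌊1147/2⌋ × 811 = 573 × 811 mm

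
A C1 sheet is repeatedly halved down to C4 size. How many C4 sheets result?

Each ISO step halves the sheet: 1 × C1 → 2 × C2 → 4 × C3 → 8 × C4
From C1 to C4 is 3 halving steps: 2^3 = 8.

8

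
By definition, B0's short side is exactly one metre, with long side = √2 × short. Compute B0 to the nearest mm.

1000 × 1414 mm

Short side = 1000 mm; long side = 1000√2 ≈ 1414.2 mm.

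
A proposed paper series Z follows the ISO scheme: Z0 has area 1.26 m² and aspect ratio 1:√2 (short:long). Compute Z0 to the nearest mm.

944 × 1335 mm

Let the short side be w mm. Then w · w√2 = 1.26 m² = 1,260,000 mm².
w² = 1,260,000/√2, so w ≈ 943.9 mm; long side = w√2 ≈ 1334.9 mm.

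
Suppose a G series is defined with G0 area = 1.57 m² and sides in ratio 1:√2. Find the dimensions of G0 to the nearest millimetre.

Let the short side be w mm. Then w · w√2 = 1.57 m² = 1,570,000 mm².
w² = 1,570,000/√2, so w ≈ 1053.6 mm; long side = w√2 ≈ 1490.1 mm.

1054 × 1490 mm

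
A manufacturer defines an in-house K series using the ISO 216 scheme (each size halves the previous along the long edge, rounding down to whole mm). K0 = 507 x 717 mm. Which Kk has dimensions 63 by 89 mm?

K6

K0: 507 × 717 mm
K1: 358 × 507 mm
K2: 253 × 358 mm
K3: 179 × 253 mm
K4: 126 × 179 mm
K5: 89 × 126 mm
K6: 63 × 89 mm
K7: 44 × 63 mm
→ matches K6.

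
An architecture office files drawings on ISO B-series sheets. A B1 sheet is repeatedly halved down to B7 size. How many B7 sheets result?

64

Each ISO step halves the sheet: 1 × B1 → 2 × B2 → 4 × B3 → 8 × B4 → …
From B1 to B7 is 6 halving steps: 2^6 = 64.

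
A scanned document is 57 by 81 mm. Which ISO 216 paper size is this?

Aspect ratio 81/57 ≈ 1.421 — close to the ISO √2 ≈ 1.414.
In the C-series (envelope sizes, between A and B): C8 = 57 × 81 mm.

C8 (57 × 81 mm)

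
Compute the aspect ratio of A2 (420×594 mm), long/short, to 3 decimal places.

594 / 420 = 1.414
Matches √2 ≈ 1.414 — the ISO 216 defining ratio.

1.414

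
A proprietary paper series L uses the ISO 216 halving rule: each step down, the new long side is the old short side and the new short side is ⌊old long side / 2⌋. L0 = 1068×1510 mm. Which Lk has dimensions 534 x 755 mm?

L0: 1068 × 1510 mm
L1: 755 × 1068 mm
L2: 534 × 755 mm
L3: 377 × 534 mm
→ matches L2.

L2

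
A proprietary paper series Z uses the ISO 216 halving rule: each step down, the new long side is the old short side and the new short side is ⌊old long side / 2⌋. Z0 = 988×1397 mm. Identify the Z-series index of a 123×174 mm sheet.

Z0: 988 × 1397 mm
Z1: 698 × 988 mm
Z2: 494 × 698 mm
Z3: 349 × 494 mm
Z4: 247 × 349 mm
Z5: 174 × 247 mm
Z6: 123 × 174 mm
Z7: 87 × 123 mm
→ matches Z6.

Z6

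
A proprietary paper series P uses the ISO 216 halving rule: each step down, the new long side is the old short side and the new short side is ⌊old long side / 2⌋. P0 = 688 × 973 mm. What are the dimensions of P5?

121 × 172 mm

P1: ⌊973/2⌋ × 688 = 486 × 688 mm
P2: ⌊688/2⌋ × 486 = 344 × 486 mm
P3: ⌊486/2⌋ × 344 = 243 × 344 mm
P4: ⌊344/2⌋ × 243 = 172 × 243 mm
P5: ⌊243/2⌋ × 172 = 121 × 172 mm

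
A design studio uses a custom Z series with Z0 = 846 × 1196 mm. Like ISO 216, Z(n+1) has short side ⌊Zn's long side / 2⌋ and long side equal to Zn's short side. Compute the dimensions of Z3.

Z1: ⌊1196/2⌋ × 846 = 598 × 846 mm
Z2: ⌊846/2⌋ × 598 = 423 × 598 mm
Z3: ⌊598/2⌋ × 423 = 299 × 423 mm

299 × 423 mm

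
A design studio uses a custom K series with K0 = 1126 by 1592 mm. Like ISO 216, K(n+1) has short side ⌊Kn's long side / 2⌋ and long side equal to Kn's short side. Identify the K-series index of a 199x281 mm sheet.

K0: 1126 × 1592 mm
K1: 796 × 1126 mm
K2: 563 × 796 mm
K3: 398 × 563 mm
K4: 281 × 398 mm
K5: 199 × 281 mm
K6: 140 × 199 mm
→ matches K5.

K5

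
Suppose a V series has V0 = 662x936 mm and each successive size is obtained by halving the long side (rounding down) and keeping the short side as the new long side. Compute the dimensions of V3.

234 × 331 mm

V1: ⌊936/2⌋ × 662 = 468 × 662 mm
V2: ⌊662/2⌋ × 468 = 331 × 468 mm
V3: ⌊468/2⌋ × 331 = 234 × 331 mm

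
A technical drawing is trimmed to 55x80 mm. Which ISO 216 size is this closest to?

C8 (57 × 81 mm)

Aspect ratio 80/55 ≈ 1.455 (ISO target is √2 ≈ 1.414).
In the C-series (envelope sizes, between A and B): C8 = 57 × 81 mm.
Off by 3 mm total — nearest standard size.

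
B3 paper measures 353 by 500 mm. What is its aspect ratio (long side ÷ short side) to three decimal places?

500 / 353 = 1.416
ISO 216 targets √2 ≈ 1.414; the +0.002 deviation is from mm rounding.

1.416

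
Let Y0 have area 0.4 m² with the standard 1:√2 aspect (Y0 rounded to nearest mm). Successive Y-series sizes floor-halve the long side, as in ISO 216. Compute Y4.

133 × 188 mm

Let Y0's short side be w mm. w · w√2 = 0.4 m² = 400,000 mm², so w ≈ 531.8 mm and w√2 ≈ 752.1 mm → Y0 = 532 × 752 mm.
Y1: ⌊752/2⌋ × 532 = 376 × 532 mm
Y2: ⌊532/2⌋ × 376 = 266 × 376 mm
Y3: ⌊376/2⌋ × 266 = 188 × 266 mm
Y4: ⌊266/2⌋ × 188 = 133 × 188 mm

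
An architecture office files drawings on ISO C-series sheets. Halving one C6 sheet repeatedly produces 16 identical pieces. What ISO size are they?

16 = 2^4, so 4 halving steps.
C6 → C7 → … → C10 after 4 steps.

C10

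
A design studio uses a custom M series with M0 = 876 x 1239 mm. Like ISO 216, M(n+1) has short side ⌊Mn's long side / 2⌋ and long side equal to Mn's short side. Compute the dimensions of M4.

M1: ⌊1239/2⌋ × 876 = 619 × 876 mm
M2: ⌊876/2⌋ × 619 = 438 × 619 mm
M3: ⌊619/2⌋ × 438 = 309 × 438 mm
M4: ⌊438/2⌋ × 309 = 219 × 309 mm

219 × 309 mm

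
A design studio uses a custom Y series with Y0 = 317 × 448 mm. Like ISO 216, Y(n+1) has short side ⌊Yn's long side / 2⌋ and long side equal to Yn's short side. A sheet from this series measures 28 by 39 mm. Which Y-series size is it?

Y0: 317 × 448 mm
Y1: 224 × 317 mm
Y2: 158 × 224 mm
Y3: 112 × 158 mm
Y4: 79 × 112 mm
Y5: 56 × 79 mm
Y6: 39 × 56 mm
Y7: 28 × 39 mm
Y8: 19 × 28 mm
→ matches Y7.

Y7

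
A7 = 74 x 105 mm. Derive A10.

A8: ⌊105/2⌋ × 74 = 52 × 74 mm
A9: ⌊74/2⌋ × 52 = 37 × 52 mm
A10: ⌊52/2⌋ × 37 = 26 × 37 mm

26 × 37 mm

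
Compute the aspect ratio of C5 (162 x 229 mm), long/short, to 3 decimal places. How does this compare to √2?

229 / 162 = 1.414
Matches √2 ≈ 1.414 — the ISO 216 defining ratio.

1.414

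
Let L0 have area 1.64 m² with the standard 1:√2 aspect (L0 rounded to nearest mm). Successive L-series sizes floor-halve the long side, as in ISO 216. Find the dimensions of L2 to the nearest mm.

Let L0's short side be w mm. w · w√2 = 1.64 m² = 1,640,000 mm², so w ≈ 1076.9 mm and w√2 ≈ 1522.9 mm → L0 = 1077 × 1523 mm.
L1: ⌊1523/2⌋ × 1077 = 761 × 1077 mm
L2: ⌊1077/2⌋ × 761 = 538 × 761 mm

538 × 761 mm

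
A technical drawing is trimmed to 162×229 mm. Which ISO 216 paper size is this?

Aspect ratio 229/162 ≈ 1.414 — close to the ISO √2 ≈ 1.414.
In the C-series (envelope sizes, between A and B): C5 = 162 × 229 mm.

C5 (162 × 229 mm)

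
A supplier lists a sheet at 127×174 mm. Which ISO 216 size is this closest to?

Aspect ratio 174/127 ≈ 1.370 (ISO target is √2 ≈ 1.414).
In the B-series (B0 = 1000 × 1414 mm): B6 = 125 × 176 mm.
Off by 4 mm total — nearest standard size.

B6 (125 × 176 mm)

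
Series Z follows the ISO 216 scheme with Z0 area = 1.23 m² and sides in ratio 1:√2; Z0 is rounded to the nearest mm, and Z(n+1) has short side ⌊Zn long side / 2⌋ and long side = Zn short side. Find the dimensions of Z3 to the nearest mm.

329 × 466 mm

Let Z0's short side be w mm. w · w√2 = 1.23 m² = 1,230,000 mm², so w ≈ 932.6 mm and w√2 ≈ 1318.9 mm → Z0 = 933 × 1319 mm.
Z1: ⌊1319/2⌋ × 933 = 659 × 933 mm
Z2: ⌊933/2⌋ × 659 = 466 × 659 mm
Z3: ⌊659/2⌋ × 466 = 329 × 466 mm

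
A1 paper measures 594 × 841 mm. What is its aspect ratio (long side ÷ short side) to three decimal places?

841 / 594 = 1.416
ISO 216 targets √2 ≈ 1.414; the +0.002 deviation is from mm rounding.

1.416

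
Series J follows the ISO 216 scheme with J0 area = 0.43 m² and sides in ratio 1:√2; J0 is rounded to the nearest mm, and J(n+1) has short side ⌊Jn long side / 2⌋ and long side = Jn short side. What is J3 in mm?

Let J0's short side be w mm. w · w√2 = 0.43 m² = 430,000 mm², so w ≈ 551.4 mm and w√2 ≈ 779.8 mm → J0 = 551 × 780 mm.
J1: ⌊780/2⌋ × 551 = 390 × 551 mm
J2: ⌊551/2⌋ × 390 = 275 × 390 mm
J3: ⌊390/2⌋ × 275 = 195 × 275 mm

195 × 275 mm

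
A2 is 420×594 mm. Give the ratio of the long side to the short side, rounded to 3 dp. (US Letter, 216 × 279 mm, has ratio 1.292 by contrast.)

1.414

594 / 420 = 1.414
Matches √2 ≈ 1.414 — the ISO 216 defining ratio.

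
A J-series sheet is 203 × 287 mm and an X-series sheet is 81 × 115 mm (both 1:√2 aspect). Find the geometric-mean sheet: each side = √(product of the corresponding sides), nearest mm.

Short side: √(203 · 81) = √16443 ≈ 128.2 → 128 mm
Long side: √(287 · 115) = √33005 ≈ 181.7 → 182 mm

128 × 182 mm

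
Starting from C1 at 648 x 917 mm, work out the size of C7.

81 × 114 mm

C2: ⌊917/2⌋ × 648 = 458 × 648 mm
C3: ⌊648/2⌋ × 458 = 324 × 458 mm
C4: ⌊458/2⌋ × 324 = 229 × 324 mm
C5: ⌊324/2⌋ × 229 = 162 × 229 mm
C6: ⌊229/2⌋ × 162 = 114 × 162 mm
C7: ⌊162/2⌋ × 114 = 81 × 114 mm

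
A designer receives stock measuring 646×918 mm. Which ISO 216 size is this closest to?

Aspect ratio 918/646 ≈ 1.421 — close to the ISO √2 ≈ 1.414.
In the C-series (envelope sizes, between A and B): C1 = 648 × 917 mm.
Off by 3 mm total — nearest standard size.

C1 (648 × 917 mm)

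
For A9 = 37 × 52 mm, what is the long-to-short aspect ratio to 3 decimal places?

1.405

52 / 37 = 1.405
ISO 216 targets √2 ≈ 1.414; the -0.009 deviation is from mm rounding.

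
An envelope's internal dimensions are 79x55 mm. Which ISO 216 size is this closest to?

C8 (57 × 81 mm)

Aspect ratio 79/55 ≈ 1.436 (ISO target is √2 ≈ 1.414).
In the C-series (envelope sizes, between A and B): C8 = 57 × 81 mm.
Off by 4 mm total — nearest standard size.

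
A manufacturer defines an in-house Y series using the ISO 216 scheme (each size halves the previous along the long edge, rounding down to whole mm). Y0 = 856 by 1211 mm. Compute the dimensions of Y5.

Y1: ⌊1211/2⌋ × 856 = 605 × 856 mm
Y2: ⌊856/2⌋ × 605 = 428 × 605 mm
Y3: ⌊605/2⌋ × 428 = 302 × 428 mm
Y4: ⌊428/2⌋ × 302 = 214 × 302 mm
Y5: ⌊302/2⌋ × 214 = 151 × 214 mm

151 × 214 mm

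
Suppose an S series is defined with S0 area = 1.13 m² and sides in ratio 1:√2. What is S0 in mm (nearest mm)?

Let the short side be w mm. Then w · w√2 = 1.13 m² = 1,130,000 mm².
w² = 1,130,000/√2, so w ≈ 893.9 mm; long side = w√2 ≈ 1264.1 mm.

894 × 1264 mm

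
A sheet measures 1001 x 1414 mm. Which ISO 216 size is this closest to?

B0 (1000 × 1414 mm)

Aspect ratio 1414/1001 ≈ 1.413 — close to the ISO √2 ≈ 1.414.
In the B-series (B0 = 1000 × 1414 mm): B0 = 1000 × 1414 mm.
Off by 1 mm total — nearest standard size.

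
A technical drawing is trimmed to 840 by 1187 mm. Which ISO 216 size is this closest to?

A0 (841 × 1189 mm)

Aspect ratio 1187/840 ≈ 1.413 — close to the ISO √2 ≈ 1.414.
In the A-series (A0 area = 1 m²): A0 = 841 × 1189 mm.
Off by 3 mm total — nearest standard size.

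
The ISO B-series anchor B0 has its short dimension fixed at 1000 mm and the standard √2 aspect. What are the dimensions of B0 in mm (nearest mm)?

1000 × 1414 mm

Short side = 1000 mm; long side = 1000√2 ≈ 1414.2 mm.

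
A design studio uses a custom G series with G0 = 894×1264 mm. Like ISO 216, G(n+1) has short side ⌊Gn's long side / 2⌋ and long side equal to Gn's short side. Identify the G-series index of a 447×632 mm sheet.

G0: 894 × 1264 mm
G1: 632 × 894 mm
G2: 447 × 632 mm
G3: 316 × 447 mm
→ matches G2.

G2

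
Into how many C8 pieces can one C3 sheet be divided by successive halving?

32

Each ISO step halves the sheet: 1 × C3 → 2 × C4 → 4 × C5 → 8 × C6 → …
From C3 to C8 is 5 halving steps: 2^5 = 32.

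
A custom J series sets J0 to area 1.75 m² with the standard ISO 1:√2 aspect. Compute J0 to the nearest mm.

Let the short side be w mm. Then w · w√2 = 1.75 m² = 1,750,000 mm².
w² = 1,750,000/√2, so w ≈ 1112.4 mm; long side = w√2 ≈ 1573.2 mm.

1112 × 1573 mm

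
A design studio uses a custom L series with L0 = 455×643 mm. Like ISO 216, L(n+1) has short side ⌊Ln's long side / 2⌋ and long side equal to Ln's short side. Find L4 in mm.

L1: ⌊643/2⌋ × 455 = 321 × 455 mm
L2: ⌊455/2⌋ × 321 = 227 × 321 mm
L3: ⌊321/2⌋ × 227 = 160 × 227 mm
L4: ⌊227/2⌋ × 160 = 113 × 160 mm

113 × 160 mm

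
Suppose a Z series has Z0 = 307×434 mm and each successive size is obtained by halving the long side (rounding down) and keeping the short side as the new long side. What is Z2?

153 × 217 mm

Z1: ⌊434/2⌋ × 307 = 217 × 307 mm
Z2: ⌊307/2⌋ × 217 = 153 × 217 mm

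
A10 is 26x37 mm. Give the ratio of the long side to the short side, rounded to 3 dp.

1.423

37 / 26 = 1.423
ISO 216 targets √2 ≈ 1.414; the +0.009 deviation is from mm rounding.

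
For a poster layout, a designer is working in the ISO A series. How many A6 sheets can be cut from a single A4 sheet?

4

A4 = 210 × 297 mm; A6 = 105 × 148 mm.
Each halving step doubles the count; 2 steps from A4 to A6.
2^2 = 4.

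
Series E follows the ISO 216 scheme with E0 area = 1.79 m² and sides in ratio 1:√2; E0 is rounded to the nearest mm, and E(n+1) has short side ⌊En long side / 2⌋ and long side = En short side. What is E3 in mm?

397 × 562 mm

Let E0's short side be w mm. w · w√2 = 1.79 m² = 1,790,000 mm², so w ≈ 1125.0 mm and w√2 ≈ 1591.1 mm → E0 = 1125 × 1591 mm.
E1: ⌊1591/2⌋ × 1125 = 795 × 1125 mm
E2: ⌊1125/2⌋ × 795 = 562 × 795 mm
E3: ⌊795/2⌋ × 562 = 397 × 562 mm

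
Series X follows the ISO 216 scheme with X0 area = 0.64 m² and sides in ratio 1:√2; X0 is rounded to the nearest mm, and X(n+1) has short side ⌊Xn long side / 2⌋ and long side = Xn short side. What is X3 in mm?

237 × 336 mm

Let X0's short side be w mm. w · w√2 = 0.64 m² = 640,000 mm², so w ≈ 672.7 mm and w√2 ≈ 951.4 mm → X0 = 673 × 951 mm.
X1: ⌊951/2⌋ × 673 = 475 × 673 mm
X2: ⌊673/2⌋ × 475 = 336 × 475 mm
X3: ⌊475/2⌋ × 336 = 237 × 336 mm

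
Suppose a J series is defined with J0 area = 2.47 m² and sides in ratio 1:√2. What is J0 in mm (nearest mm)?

1322 × 1869 mm

Let the short side be w mm. Then w · w√2 = 2.47 m² = 2,470,000 mm².
w² = 2,470,000/√2, so w ≈ 1321.6 mm; long side = w√2 ≈ 1869.0 mm.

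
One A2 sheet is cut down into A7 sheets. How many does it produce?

32

A2 = 420 × 594 mm; A7 = 74 × 105 mm.
Each halving step doubles the count; 5 steps from A2 to A7.
2^5 = 32.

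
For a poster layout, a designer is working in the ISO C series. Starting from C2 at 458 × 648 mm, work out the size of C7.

C3: ⌊648/2⌋ × 458 = 324 × 458 mm
C4: ⌊458/2⌋ × 324 = 229 × 324 mm
C5: ⌊324/2⌋ × 229 = 162 × 229 mm
C6: ⌊229/2⌋ × 162 = 114 × 162 mm
C7: ⌊162/2⌋ × 114 = 81 × 114 mm

81 × 114 mm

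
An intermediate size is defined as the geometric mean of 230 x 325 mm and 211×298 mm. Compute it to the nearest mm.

Short side: √(230 · 211) = √48530 ≈ 220.3 → 220 mm
Long side: √(325 · 298) = √96850 ≈ 311.2 → 311 mm

220 × 311 mm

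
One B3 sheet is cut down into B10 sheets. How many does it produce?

Each ISO step halves the sheet: 1 × B3 → 2 × B4 → 4 × B5 → 8 × B6 → …
From B3 to B10 is 7 halving steps: 2^7 = 128.

128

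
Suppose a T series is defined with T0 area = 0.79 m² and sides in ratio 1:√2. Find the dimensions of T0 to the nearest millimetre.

747 × 1057 mm

Let the short side be w mm. Then w · w√2 = 0.79 m² = 790,000 mm².
w² = 790,000/√2, so w ≈ 747.4 mm; long side = w√2 ≈ 1057.0 mm.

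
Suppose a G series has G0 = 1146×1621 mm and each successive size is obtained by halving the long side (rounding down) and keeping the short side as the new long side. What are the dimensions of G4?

286 × 405 mm

G1 = 810 × 1146 mm (from G0 by 1 halving).
G2: ⌊1146/2⌋ × 810 = 573 × 810 mm
G3: ⌊810/2⌋ × 573 = 405 × 573 mm
G4: ⌊573/2⌋ × 405 = 286 × 405 mm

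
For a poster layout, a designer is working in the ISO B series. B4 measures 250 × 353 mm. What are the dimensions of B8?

62 × 88 mm

B5: ⌊353/2⌋ × 250 = 176 × 250 mm
B6: ⌊250/2⌋ × 176 = 125 × 176 mm
B7: ⌊176/2⌋ × 125 = 88 × 125 mm
B8: ⌊125/2⌋ × 88 = 62 × 88 mm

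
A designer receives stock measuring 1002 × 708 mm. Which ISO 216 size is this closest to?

B1 (707 × 1000 mm)

Aspect ratio 1002/708 ≈ 1.415 — close to the ISO √2 ≈ 1.414.
In the B-series (B0 = 1000 × 1414 mm): B1 = 707 × 1000 mm.
Off by 3 mm total — nearest standard size.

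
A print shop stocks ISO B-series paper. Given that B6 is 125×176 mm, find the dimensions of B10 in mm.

31 × 44 mm

B7: ⌊176/2⌋ × 125 = 88 × 125 mm
B8: ⌊125/2⌋ × 88 = 62 × 88 mm
B9: ⌊88/2⌋ × 62 = 44 × 62 mm
B10: ⌊62/2⌋ × 44 = 31 × 44 mm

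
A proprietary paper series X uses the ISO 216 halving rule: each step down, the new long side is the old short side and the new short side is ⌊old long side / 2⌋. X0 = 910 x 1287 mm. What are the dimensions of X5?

X1 = 643 × 910 mm (from X0 by 1 halving).
X2: ⌊910/2⌋ × 643 = 455 × 643 mm
X3: ⌊643/2⌋ × 455 = 321 × 455 mm
X4: ⌊455/2⌋ × 321 = 227 × 321 mm
X5: ⌊321/2⌋ × 227 = 160 × 227 mm

160 × 227 mm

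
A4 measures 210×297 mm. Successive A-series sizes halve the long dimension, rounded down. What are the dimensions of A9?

37 × 52 mm

A5: ⌊297/2⌋ × 210 = 148 × 210 mm
A6: ⌊210/2⌋ × 148 = 105 × 148 mm
A7: ⌊148/2⌋ × 105 = 74 × 105 mm
A8: ⌊105/2⌋ × 74 = 52 × 74 mm
A9: ⌊74/2⌋ × 52 = 37 × 52 mm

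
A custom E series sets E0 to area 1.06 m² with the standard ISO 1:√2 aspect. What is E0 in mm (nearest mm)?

866 × 1224 mm

Let the short side be w mm. Then w · w√2 = 1.06 m² = 1,060,000 mm².
w² = 1,060,000/√2, so w ≈ 865.8 mm; long side = w√2 ≈ 1224.4 mm.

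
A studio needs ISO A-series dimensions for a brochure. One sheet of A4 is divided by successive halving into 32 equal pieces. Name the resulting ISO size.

A9

32 = 2^5, so 5 halving steps.
A4 → A5 → … → A9 after 5 steps.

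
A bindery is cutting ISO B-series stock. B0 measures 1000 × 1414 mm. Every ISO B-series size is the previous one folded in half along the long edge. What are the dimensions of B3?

353 × 500 mm

B1: ⌊1414/2⌋ × 1000 = 707 × 1000 mm
B2: ⌊1000/2⌋ × 707 = 500 × 707 mm
B3: ⌊707/2⌋ × 500 = 353 × 500 mm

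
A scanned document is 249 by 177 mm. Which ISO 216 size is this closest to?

B5 (176 × 250 mm)

Aspect ratio 249/177 ≈ 1.407 — close to the ISO √2 ≈ 1.414.
In the B-series (B0 = 1000 × 1414 mm): B5 = 176 × 250 mm.
Off by 2 mm total — nearest standard size.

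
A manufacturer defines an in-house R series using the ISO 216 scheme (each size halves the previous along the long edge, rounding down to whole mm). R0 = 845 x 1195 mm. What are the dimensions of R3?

298 × 422 mm

R1: ⌊1195/2⌋ × 845 = 597 × 845 mm
R2: ⌊845/2⌋ × 597 = 422 × 597 mm
R3: ⌊597/2⌋ × 422 = 298 × 422 mm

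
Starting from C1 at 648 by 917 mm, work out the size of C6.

C2: ⌊917/2⌋ × 648 = 458 × 648 mm
C3: ⌊648/2⌋ × 458 = 324 × 458 mm
C4: ⌊458/2⌋ × 324 = 229 × 324 mm
C5: ⌊324/2⌋ × 229 = 162 × 229 mm
C6: ⌊229/2⌋ × 162 = 114 × 162 mm

114 × 162 mm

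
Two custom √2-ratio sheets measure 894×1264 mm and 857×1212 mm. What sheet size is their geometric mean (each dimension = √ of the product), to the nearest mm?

Short side: √(894 · 857) = √766158 ≈ 875.3 → 875 mm
Long side: √(1264 · 1212) = √1531968 ≈ 1237.7 → 1238 mm

875 × 1238 mm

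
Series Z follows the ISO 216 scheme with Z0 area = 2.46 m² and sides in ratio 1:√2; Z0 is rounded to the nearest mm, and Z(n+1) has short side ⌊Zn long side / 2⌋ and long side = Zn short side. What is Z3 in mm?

Let Z0's short side be w mm. w · w√2 = 2.46 m² = 2,460,000 mm², so w ≈ 1318.9 mm and w√2 ≈ 1865.2 mm → Z0 = 1319 × 1865 mm.
Z1: ⌊1865/2⌋ × 1319 = 932 × 1319 mm
Z2: ⌊1319/2⌋ × 932 = 659 × 932 mm
Z3: ⌊932/2⌋ × 659 = 466 × 659 mm

466 × 659 mm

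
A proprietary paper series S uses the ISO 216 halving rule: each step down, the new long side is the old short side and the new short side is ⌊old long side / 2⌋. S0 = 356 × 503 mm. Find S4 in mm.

89 × 125 mm

S1 = 251 × 356 mm (from S0 by 1 halving).
S2: ⌊356/2⌋ × 251 = 178 × 251 mm
S3: ⌊251/2⌋ × 178 = 125 × 178 mm
S4: ⌊178/2⌋ × 125 = 89 × 125 mm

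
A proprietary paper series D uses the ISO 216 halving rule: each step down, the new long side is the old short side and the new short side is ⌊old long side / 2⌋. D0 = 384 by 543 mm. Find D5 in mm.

67 × 96 mm

D1: ⌊543/2⌋ × 384 = 271 × 384 mm
D2: ⌊384/2⌋ × 271 = 192 × 271 mm
D3: ⌊271/2⌋ × 192 = 135 × 192 mm
D4: ⌊192/2⌋ × 135 = 96 × 135 mm
D5: ⌊135/2⌋ × 96 = 67 × 96 mm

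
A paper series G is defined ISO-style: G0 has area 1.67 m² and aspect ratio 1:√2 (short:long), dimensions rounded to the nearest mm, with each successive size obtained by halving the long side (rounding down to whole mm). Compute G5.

192 × 271 mm

Let G0's short side be w mm. w · w√2 = 1.67 m² = 1,670,000 mm², so w ≈ 1086.7 mm and w√2 ≈ 1536.8 mm → G0 = 1087 × 1537 mm.
G1: ⌊1537/2⌋ × 1087 = 768 × 1087 mm
G2: ⌊1087/2⌋ × 768 = 543 × 768 mm
G3: ⌊768/2⌋ × 543 = 384 × 543 mm
G4: ⌊543/2⌋ × 384 = 271 × 384 mm
G5: ⌊384/2⌋ × 271 = 192 × 271 mm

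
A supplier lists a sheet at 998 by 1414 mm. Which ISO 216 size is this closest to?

Aspect ratio 1414/998 ≈ 1.417 — close to the ISO √2 ≈ 1.414.
In the B-series (B0 = 1000 × 1414 mm): B0 = 1000 × 1414 mm.
Off by 2 mm total — nearest standard size.

B0 (1000 × 1414 mm)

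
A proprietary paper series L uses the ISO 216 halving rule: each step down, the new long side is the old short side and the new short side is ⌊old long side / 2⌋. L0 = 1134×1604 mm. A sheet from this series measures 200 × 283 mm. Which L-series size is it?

L5

L0: 1134 × 1604 mm
L1: 802 × 1134 mm
L2: 567 × 802 mm
L3: 401 × 567 mm
L4: 283 × 401 mm
L5: 200 × 283 mm
L6: 141 × 200 mm
→ matches L5.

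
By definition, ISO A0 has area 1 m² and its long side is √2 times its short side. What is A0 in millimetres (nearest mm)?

Let the short side be w mm. Then the long side is w√2 and w · w√2 = 10⁶ mm².
w² = 10⁶/√2, so w = 1000 / 2^(1/4) ≈ 840.9 mm; long side = 1000 · 2^(1/4) ≈ 1189.2 mm.

841 × 1189 mm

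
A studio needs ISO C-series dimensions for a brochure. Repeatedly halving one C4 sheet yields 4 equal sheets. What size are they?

C6

4 = 2^2, so 2 halving steps.
C4 → C5 → … → C6 after 2 steps.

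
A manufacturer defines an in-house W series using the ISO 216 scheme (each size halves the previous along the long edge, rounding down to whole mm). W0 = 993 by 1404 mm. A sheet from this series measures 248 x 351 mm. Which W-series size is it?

W4

W0: 993 × 1404 mm
W1: 702 × 993 mm
W2: 496 × 702 mm
W3: 351 × 496 mm
W4: 248 × 351 mm
W5: 175 × 248 mm
→ matches W4.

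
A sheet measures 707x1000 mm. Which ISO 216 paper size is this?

Aspect ratio 1000/707 ≈ 1.414 — close to the ISO √2 ≈ 1.414.
In the B-series (B0 = 1000 × 1414 mm): B1 = 707 × 1000 mm.

B1 (707 × 1000 mm)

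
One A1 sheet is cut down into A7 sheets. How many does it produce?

64

Each ISO step halves the sheet: 1 × A1 → 2 × A2 → 4 × A3 → 8 × A4 → …
From A1 to A7 is 6 halving steps: 2^6 = 64.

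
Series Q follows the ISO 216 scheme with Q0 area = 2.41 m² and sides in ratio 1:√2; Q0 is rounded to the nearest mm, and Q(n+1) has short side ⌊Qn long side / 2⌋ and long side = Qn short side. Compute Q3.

Let Q0's short side be w mm. w · w√2 = 2.41 m² = 2,410,000 mm², so w ≈ 1305.4 mm and w√2 ≈ 1846.1 mm → Q0 = 1305 × 1846 mm.
Q1: ⌊1846/2⌋ × 1305 = 923 × 1305 mm
Q2: ⌊1305/2⌋ × 923 = 652 × 923 mm
Q3: ⌊923/2⌋ × 652 = 461 × 652 mm

461 × 652 mm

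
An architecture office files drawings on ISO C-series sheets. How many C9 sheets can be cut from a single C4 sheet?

32

Each ISO step halves the sheet: 1 × C4 → 2 × C5 → 4 × C6 → 8 × C7 → …
From C4 to C9 is 5 halving steps: 2^5 = 32.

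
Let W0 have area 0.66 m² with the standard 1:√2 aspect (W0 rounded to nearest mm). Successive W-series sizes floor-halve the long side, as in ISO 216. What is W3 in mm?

241 × 341 mm

Let W0's short side be w mm. w · w√2 = 0.66 m² = 660,000 mm², so w ≈ 683.1 mm and w√2 ≈ 966.1 mm → W0 = 683 × 966 mm.
W1: ⌊966/2⌋ × 683 = 483 × 683 mm
W2: ⌊683/2⌋ × 483 = 341 × 483 mm
W3: ⌊483/2⌋ × 341 = 241 × 341 mm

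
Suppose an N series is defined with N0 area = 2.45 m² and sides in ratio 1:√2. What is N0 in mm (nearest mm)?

Let the short side be w mm. Then w · w√2 = 2.45 m² = 2,450,000 mm².
w² = 2,450,000/√2, so w ≈ 1316.2 mm; long side = w√2 ≈ 1861.4 mm.

1316 × 1861 mm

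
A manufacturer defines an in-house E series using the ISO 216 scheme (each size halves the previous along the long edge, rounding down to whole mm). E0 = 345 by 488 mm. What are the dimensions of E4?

86 × 122 mm

E1 = 244 × 345 mm (from E0 by 1 halving).
E2: ⌊345/2⌋ × 244 = 172 × 244 mm
E3: ⌊244/2⌋ × 172 = 122 × 172 mm
E4: ⌊172/2⌋ × 122 = 86 × 122 mm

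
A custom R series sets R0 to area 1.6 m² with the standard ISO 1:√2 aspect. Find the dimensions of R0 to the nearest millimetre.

1064 × 1504 mm

Let the short side be w mm. Then w · w√2 = 1.6 m² = 1,600,000 mm².
w² = 1,600,000/√2, so w ≈ 1063.7 mm; long side = w√2 ≈ 1504.2 mm.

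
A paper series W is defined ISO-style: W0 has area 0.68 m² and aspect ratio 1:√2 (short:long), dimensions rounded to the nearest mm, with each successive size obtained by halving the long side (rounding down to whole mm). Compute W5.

122 × 173 mm

Let W0's short side be w mm. w · w√2 = 0.68 m² = 680,000 mm², so w ≈ 693.4 mm and w√2 ≈ 980.6 mm → W0 = 693 × 981 mm.
W1: ⌊981/2⌋ × 693 = 490 × 693 mm
W2: ⌊693/2⌋ × 490 = 346 × 490 mm
W3: ⌊490/2⌋ × 346 = 245 × 346 mm
W4: ⌊346/2⌋ × 245 = 173 × 245 mm
W5: ⌊245/2⌋ × 173 = 122 × 173 mm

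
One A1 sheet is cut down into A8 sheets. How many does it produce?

128

Each ISO step halves the sheet: 1 × A1 → 2 × A2 → 4 × A3 → 8 × A4 → …
From A1 to A8 is 7 halving steps: 2^7 = 128.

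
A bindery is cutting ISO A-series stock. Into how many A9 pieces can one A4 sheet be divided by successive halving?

32

A4 = 210 × 297 mm; A9 = 37 × 52 mm.
Each halving step doubles the count; 5 steps from A4 to A9.
2^5 = 32.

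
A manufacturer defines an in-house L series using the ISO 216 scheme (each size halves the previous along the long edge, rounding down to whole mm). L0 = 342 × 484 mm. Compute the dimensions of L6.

42 × 60 mm

L1: ⌊484/2⌋ × 342 = 242 × 342 mm
L2: ⌊342/2⌋ × 242 = 171 × 242 mm
L3: ⌊242/2⌋ × 171 = 121 × 171 mm
L4: ⌊171/2⌋ × 121 = 85 × 121 mm
L5: ⌊121/2⌋ × 85 = 60 × 85 mm
L6: ⌊85/2⌋ × 60 = 42 × 60 mm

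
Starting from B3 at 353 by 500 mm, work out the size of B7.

88 × 125 mm

B4: ⌊500/2⌋ × 353 = 250 × 353 mm
B5: ⌊353/2⌋ × 250 = 176 × 250 mm
B6: ⌊250/2⌋ × 176 = 125 × 176 mm
B7: ⌊176/2⌋ × 125 = 88 × 125 mm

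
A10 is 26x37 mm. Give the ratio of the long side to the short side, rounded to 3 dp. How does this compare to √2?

1.423

37 / 26 = 1.423
ISO 216 targets √2 ≈ 1.414; the +0.009 deviation is from mm rounding.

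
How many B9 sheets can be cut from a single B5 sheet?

16

B5 = 176 × 250 mm; B9 = 44 × 62 mm.
Each halving step doubles the count; 4 steps from B5 to B9.
2^4 = 16.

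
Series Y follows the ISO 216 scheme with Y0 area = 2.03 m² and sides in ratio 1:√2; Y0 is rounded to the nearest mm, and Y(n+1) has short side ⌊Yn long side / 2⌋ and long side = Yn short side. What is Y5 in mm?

211 × 299 mm

Let Y0's short side be w mm. w · w√2 = 2.03 m² = 2,030,000 mm², so w ≈ 1198.1 mm and w√2 ≈ 1694.4 mm → Y0 = 1198 × 1694 mm.
Y1: ⌊1694/2⌋ × 1198 = 847 × 1198 mm
Y2: ⌊1198/2⌋ × 847 = 599 × 847 mm
Y3: ⌊847/2⌋ × 599 = 423 × 599 mm
Y4: ⌊599/2⌋ × 423 = 299 × 423 mm
Y5: ⌊423/2⌋ × 299 = 211 × 299 mm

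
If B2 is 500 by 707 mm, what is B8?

B3: ⌊707/2⌋ × 500 = 353 × 500 mm
B4: ⌊500/2⌋ × 353 = 250 × 353 mm
B5: ⌊353/2⌋ × 250 = 176 × 250 mm
B6: ⌊250/2⌋ × 176 = 125 × 176 mm
B7: ⌊176/2⌋ × 125 = 88 × 125 mm
B8: ⌊125/2⌋ × 88 = 62 × 88 mm

62 × 88 mm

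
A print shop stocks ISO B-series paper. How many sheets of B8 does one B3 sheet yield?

B3 = 353 × 500 mm; B8 = 62 × 88 mm.
Each halving step doubles the count; 5 steps from B3 to B8.
2^5 = 32.

32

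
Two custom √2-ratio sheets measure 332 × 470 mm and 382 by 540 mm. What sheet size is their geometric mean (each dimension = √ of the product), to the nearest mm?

Short side: √(332 · 382) = √126824 ≈ 356.1 → 356 mm
Long side: √(470 · 540) = √253800 ≈ 503.8 → 504 mm

356 × 504 mm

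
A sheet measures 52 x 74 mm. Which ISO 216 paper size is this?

A8 (52 × 74 mm)

Aspect ratio 74/52 ≈ 1.423 — close to the ISO √2 ≈ 1.414.
In the A-series (A0 area = 1 m²): A8 = 52 × 74 mm.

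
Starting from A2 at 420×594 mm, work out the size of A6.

A3: ⌊594/2⌋ × 420 = 297 × 420 mm
A4: ⌊420/2⌋ × 297 = 210 × 297 mm
A5: ⌊297/2⌋ × 210 = 148 × 210 mm
A6: ⌊210/2⌋ × 148 = 105 × 148 mm

105 × 148 mm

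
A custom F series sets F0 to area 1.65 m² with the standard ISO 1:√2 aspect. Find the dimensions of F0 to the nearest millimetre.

Let the short side be w mm. Then w · w√2 = 1.65 m² = 1,650,000 mm².
w² = 1,650,000/√2, so w ≈ 1080.2 mm; long side = w√2 ≈ 1527.6 mm.

1080 × 1528 mm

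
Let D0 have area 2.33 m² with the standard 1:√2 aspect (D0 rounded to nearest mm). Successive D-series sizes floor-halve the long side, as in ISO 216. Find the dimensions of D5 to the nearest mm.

Let D0's short side be w mm. w · w√2 = 2.33 m² = 2,330,000 mm², so w ≈ 1283.6 mm and w√2 ≈ 1815.2 mm → D0 = 1284 × 1815 mm.
D1: ⌊1815/2⌋ × 1284 = 907 × 1284 mm
D2: ⌊1284/2⌋ × 907 = 642 × 907 mm
D3: ⌊907/2⌋ × 642 = 453 × 642 mm
D4: ⌊642/2⌋ × 453 = 321 × 453 mm
D5: ⌊453/2⌋ × 321 = 226 × 321 mm

226 × 321 mm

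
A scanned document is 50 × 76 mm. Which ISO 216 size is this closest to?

Aspect ratio 76/50 ≈ 1.520 (ISO target is √2 ≈ 1.414).
In the A-series (A0 area = 1 m²): A8 = 52 × 74 mm.
Off by 4 mm total — nearest standard size.

A8 (52 × 74 mm)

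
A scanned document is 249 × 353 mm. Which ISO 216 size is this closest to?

Aspect ratio 353/249 ≈ 1.418 — close to the ISO √2 ≈ 1.414.
In the B-series (B0 = 1000 × 1414 mm): B4 = 250 × 353 mm.
Off by 1 mm total — nearest standard size.

B4 (250 × 353 mm)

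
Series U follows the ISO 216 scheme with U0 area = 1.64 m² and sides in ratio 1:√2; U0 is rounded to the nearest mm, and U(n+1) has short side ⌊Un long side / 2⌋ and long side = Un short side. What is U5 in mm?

Let U0's short side be w mm. w · w√2 = 1.64 m² = 1,640,000 mm², so w ≈ 1076.9 mm and w√2 ≈ 1522.9 mm → U0 = 1077 × 1523 mm.
U1: ⌊1523/2⌋ × 1077 = 761 × 1077 mm
U2: ⌊1077/2⌋ × 761 = 538 × 761 mm
U3: ⌊761/2⌋ × 538 = 380 × 538 mm
U4: ⌊538/2⌋ × 380 = 269 × 380 mm
U5: ⌊380/2⌋ × 269 = 190 × 269 mm

190 × 269 mm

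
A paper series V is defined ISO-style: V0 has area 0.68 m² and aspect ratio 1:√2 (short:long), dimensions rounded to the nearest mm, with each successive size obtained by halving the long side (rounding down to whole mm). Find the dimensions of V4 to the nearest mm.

173 × 245 mm

Let V0's short side be w mm. w · w√2 = 0.68 m² = 680,000 mm², so w ≈ 693.4 mm and w√2 ≈ 980.6 mm → V0 = 693 × 981 mm.
V1: ⌊981/2⌋ × 693 = 490 × 693 mm
V2: ⌊693/2⌋ × 490 = 346 × 490 mm
V3: ⌊490/2⌋ × 346 = 245 × 346 mm
V4: ⌊346/2⌋ × 245 = 173 × 245 mm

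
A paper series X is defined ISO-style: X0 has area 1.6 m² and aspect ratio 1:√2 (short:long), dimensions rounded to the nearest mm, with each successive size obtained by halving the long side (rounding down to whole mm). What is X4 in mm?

266 × 376 mm

Let X0's short side be w mm. w · w√2 = 1.6 m² = 1,600,000 mm², so w ≈ 1063.7 mm and w√2 ≈ 1504.2 mm → X0 = 1064 × 1504 mm.
X1: ⌊1504/2⌋ × 1064 = 752 × 1064 mm
X2: ⌊1064/2⌋ × 752 = 532 × 752 mm
X3: ⌊752/2⌋ × 532 = 376 × 532 mm
X4: ⌊532/2⌋ × 376 = 266 × 376 mm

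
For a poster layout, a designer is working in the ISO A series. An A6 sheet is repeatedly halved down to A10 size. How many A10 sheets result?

16

Each ISO step halves the sheet: 1 × A6 → 2 × A7 → 4 × A8 → 8 × A9 → …
From A6 to A10 is 4 halving steps: 2^4 = 16.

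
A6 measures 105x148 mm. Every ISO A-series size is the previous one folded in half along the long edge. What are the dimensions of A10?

26 × 37 mm

A7: ⌊148/2⌋ × 105 = 74 × 105 mm
A8: ⌊105/2⌋ × 74 = 52 × 74 mm
A9: ⌊74/2⌋ × 52 = 37 × 52 mm
A10: ⌊52/2⌋ × 37 = 26 × 37 mm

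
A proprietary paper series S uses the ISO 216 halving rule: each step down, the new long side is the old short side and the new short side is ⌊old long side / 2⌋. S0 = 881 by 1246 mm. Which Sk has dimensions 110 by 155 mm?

S0: 881 × 1246 mm
S1: 623 × 881 mm
S2: 440 × 623 mm
S3: 311 × 440 mm
S4: 220 × 311 mm
S5: 155 × 220 mm
S6: 110 × 155 mm
S7: 77 × 110 mm
→ matches S6.

S6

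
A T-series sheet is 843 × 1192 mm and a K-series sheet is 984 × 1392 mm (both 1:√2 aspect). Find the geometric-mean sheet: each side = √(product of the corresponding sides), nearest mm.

Short side: √(843 · 984) = √829512 ≈ 910.8 → 911 mm
Long side: √(1192 · 1392) = √1659264 ≈ 1288.1 → 1288 mm

911 × 1288 mm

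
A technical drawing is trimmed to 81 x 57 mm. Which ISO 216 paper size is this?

Aspect ratio 81/57 ≈ 1.421 — close to the ISO √2 ≈ 1.414.
In the C-series (envelope sizes, between A and B): C8 = 57 × 81 mm.

C8 (57 × 81 mm)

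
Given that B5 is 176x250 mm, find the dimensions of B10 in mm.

B6: ⌊250/2⌋ × 176 = 125 × 176 mm
B7: ⌊176/2⌋ × 125 = 88 × 125 mm
B8: ⌊125/2⌋ × 88 = 62 × 88 mm
B9: ⌊88/2⌋ × 62 = 44 × 62 mm
B10: ⌊62/2⌋ × 44 = 31 × 44 mm

31 × 44 mm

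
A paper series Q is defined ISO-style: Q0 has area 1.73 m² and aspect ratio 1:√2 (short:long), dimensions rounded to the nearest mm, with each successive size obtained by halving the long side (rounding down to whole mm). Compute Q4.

Let Q0's short side be w mm. w · w√2 = 1.73 m² = 1,730,000 mm², so w ≈ 1106.0 mm and w√2 ≈ 1564.2 mm → Q0 = 1106 × 1564 mm.
Q1: ⌊1564/2⌋ × 1106 = 782 × 1106 mm
Q2: ⌊1106/2⌋ × 782 = 553 × 782 mm
Q3: ⌊782/2⌋ × 553 = 391 × 553 mm
Q4: ⌊553/2⌋ × 391 = 276 × 391 mm

276 × 391 mm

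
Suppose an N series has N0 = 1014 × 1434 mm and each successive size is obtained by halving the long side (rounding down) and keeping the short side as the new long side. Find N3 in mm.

N1: ⌊1434/2⌋ × 1014 = 717 × 1014 mm
N2: ⌊1014/2⌋ × 717 = 507 × 717 mm
N3: ⌊717/2⌋ × 507 = 358 × 507 mm

358 × 507 mm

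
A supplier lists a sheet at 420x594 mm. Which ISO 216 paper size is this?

Aspect ratio 594/420 ≈ 1.414 — close to the ISO √2 ≈ 1.414.
In the A-series (A0 area = 1 m²): A2 = 420 × 594 mm.

A2 (420 × 594 mm)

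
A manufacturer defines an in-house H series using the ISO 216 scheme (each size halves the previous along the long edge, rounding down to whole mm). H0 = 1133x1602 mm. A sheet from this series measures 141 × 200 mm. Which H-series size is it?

H6

H0: 1133 × 1602 mm
H1: 801 × 1133 mm
H2: 566 × 801 mm
H3: 400 × 566 mm
H4: 283 × 400 mm
H5: 200 × 283 mm
H6: 141 × 200 mm
H7: 100 × 141 mm
→ matches H6.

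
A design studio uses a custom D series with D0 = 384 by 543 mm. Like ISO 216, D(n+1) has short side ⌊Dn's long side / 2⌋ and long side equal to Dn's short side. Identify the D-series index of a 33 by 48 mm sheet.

D0: 384 × 543 mm
D1: 271 × 384 mm
D2: 192 × 271 mm
D3: 135 × 192 mm
D4: 96 × 135 mm
D5: 67 × 96 mm
D6: 48 × 67 mm
D7: 33 × 48 mm
D8: 24 × 33 mm
→ matches D7.

D7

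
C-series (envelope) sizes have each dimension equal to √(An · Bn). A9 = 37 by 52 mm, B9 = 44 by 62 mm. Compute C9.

Short side: √(37 · 44) = √1628 ≈ 40.3 → 40 mm
Long side: √(52 · 62) = √3224 ≈ 56.8 → 57 mm

40 × 57 mm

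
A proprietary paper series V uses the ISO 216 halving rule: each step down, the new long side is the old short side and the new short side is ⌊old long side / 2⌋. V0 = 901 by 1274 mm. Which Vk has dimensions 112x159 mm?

V0: 901 × 1274 mm
V1: 637 × 901 mm
V2: 450 × 637 mm
V3: 318 × 450 mm
V4: 225 × 318 mm
V5: 159 × 225 mm
V6: 112 × 159 mm
V7: 79 × 112 mm
→ matches V6.

V6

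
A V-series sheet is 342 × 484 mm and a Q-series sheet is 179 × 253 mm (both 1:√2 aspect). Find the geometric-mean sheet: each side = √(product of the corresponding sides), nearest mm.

Short side: √(342 · 179) = √61218 ≈ 247.4 → 247 mm
Long side: √(484 · 253) = √122452 ≈ 349.9 → 350 mm

247 × 350 mm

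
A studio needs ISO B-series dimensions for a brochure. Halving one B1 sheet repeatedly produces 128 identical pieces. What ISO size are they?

128 = 2^7, so 7 halving steps.
B1 → B2 → … → B8 after 7 steps.

B8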